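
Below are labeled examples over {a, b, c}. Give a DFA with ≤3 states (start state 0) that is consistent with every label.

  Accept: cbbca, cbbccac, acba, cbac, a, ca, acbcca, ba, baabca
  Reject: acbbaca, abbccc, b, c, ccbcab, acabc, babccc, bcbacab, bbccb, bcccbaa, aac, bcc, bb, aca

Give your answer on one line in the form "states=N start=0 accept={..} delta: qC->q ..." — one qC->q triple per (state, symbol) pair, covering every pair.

State merging on the prefix tree: take the shortest (then alphabetical) example prefix whose next move is undefined and point that move at state 0, else 1, else 2, ...; a target is out if some Accept/Reject pair would then sit in one state with the same input left (inseparable). If every existing state is out, open a new one.
a: 0a undefined. 0a->0: no, ca/aca meet in 0 with "ca" left. Open state 1: 0a->1.
b: 0b undefined. 0b->0: ok.
c: 0c undefined. 0c->0: ok.
aa: 1a undefined. 1a->0: ok.
ab: 1b undefined. 1b->0: ok.
ac: 1c undefined. 1c->0: no, cbbca/acbbaca meet in 1. 1c->1: ok.
All examples now run through 2 states with every (state, symbol) defined. Accept strings end in {1}, Reject strings end in {0}; accept={1}.

states=2 start=0 accept={1} delta: 0a->1 0b->0 0c->0 1a->0 1b->0 1c->1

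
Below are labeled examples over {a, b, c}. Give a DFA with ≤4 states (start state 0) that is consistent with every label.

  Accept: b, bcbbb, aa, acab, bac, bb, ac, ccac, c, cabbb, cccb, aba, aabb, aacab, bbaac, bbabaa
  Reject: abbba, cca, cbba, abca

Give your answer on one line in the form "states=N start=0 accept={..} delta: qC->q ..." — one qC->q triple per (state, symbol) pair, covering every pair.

Grow the machine one transition at a time. Run the examples from 0; the earliest place one falls off (shortest prefix, ties alphabetical) gets sent to the lowest-numbered state that keeps every Accept/Reject pair distinguishable — a pair clashes when both reach the same state with identical unread suffix — and to a fresh state only if none does.
a: 0a undefined. 0a->0: ok.
b: 0b undefined. 0b->0: no, b/abbba meet in 0. Open state 1: 0b->1.
c: 0c undefined. 0c->0: no, aa/cca meet in 0. 0c->1: ok.
ba: 1a undefined. 1a->0: ok.
bb: 1b undefined. 1b->0: no, aa/abbba meet in 0. 1b->1: no, aa/abbba meet in 0. Open state 2: 1b->2.
bc: 1c undefined. 1c->0: no, aa/cca meet in 0. 1c->1: no, aa/cca meet in 0. 1c->2: ok.
bba: 2a undefined. 2a->0: no, aa/cca meet in 0. 2a->1: no, b/cca meet in 1. 2a->2: no, bb/cca meet in 2. Open state 3: 2a->3.
bcb: 2b undefined. 2b->0: no, aa/abbba meet in 0. 2b->1: no, aa/abbba meet in 0. 2b->2: ok.
ccc: 2c undefined. 2c->0: ok.
bbaa: 3a undefined. 3a->0: ok.
bbab: 3b undefined. 3b->0: ok.
ccac: 3c undefined. 3c->0: ok.
All examples now run through 4 states with every (state, symbol) defined. Accept strings end in {0,1,2}, Reject strings end in {3}; accept={0,1,2}.

states=4 start=0 accept={0,1,2} delta: 0a->0 0b->1 0c->1 1a->0 1b->2 1c->2 2a->3 2b->2 2c->0 3a->0 3b->0 3c->0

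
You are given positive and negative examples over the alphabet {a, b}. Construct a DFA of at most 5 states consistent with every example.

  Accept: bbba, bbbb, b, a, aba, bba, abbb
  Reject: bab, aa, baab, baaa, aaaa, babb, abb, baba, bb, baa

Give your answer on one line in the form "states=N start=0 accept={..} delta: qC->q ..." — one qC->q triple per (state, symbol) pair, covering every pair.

states=5 start=0 accept={0,1} delta: 0a->1 0b->1 1a->2 1b->3 2a->2 2b->2 3a->0 3b->4 4a->0 4b->0

Grow the machine one transition at a time. Run the examples from 0; the earliest place one falls off (shortest prefix, ties alphabetical) gets sent to the lowest-numbered state that keeps every Accept/Reject pair distinguishable — a pair clashes when both reach the same state with identical unread suffix — and to a fresh state only if none does.
a: 0a undefined. 0a->0: no, a/aa meet in 0. Open state 1: 0a->1.
b: 0b undefined. 0b->0: no, bbbb/bb meet in 0. 0b->1: ok.
aa: 1a undefined. 1a->0: no, b/bab meet in 1. 1a->1: no, b/aa meet in 1. Open state 2: 1a->2.
ab: 1b undefined. 1b->0: no, bbba/aa meet in 2. 1b->1: no, bbba/aa meet in 2. 1b->2: no, bbba/baba meet in 2 with "ba" left. Open state 3: 1b->3.
aaa: 2a undefined. 2a->0: no, b/baab meet in 1. 2a->1: no, b/baa meet in 1. 2a->2: ok.
aba: 3a undefined. 3a->0: ok.
abb: 3b undefined. 3b->0: no, aba/abb meet in 0. 3b->1: no, bbba/aa meet in 2. 3b->2: no, bbba/aa meet in 2. 3b->3: no, bbbb/abb meet in 3. Open state 4: 3b->4.
bab: 2b undefined. 2b->0: no, b/babb meet in 1. 2b->1: no, b/bab meet in 1. 2b->2: ok.
abbb: 4b undefined. 4b->0: ok.
bbba: 4a undefined. 4a->0: ok.
All examples now run through 5 states with every (state, symbol) defined. Accept strings end in {0,1}, Reject strings end in {2,3,4}; accept={0,1}.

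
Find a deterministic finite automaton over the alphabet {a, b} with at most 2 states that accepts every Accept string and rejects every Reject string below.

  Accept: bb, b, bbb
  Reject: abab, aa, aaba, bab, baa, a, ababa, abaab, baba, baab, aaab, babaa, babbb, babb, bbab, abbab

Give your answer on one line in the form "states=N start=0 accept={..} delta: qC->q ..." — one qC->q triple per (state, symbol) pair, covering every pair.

states=2 start=0 accept={0} delta: 0a->1 0b->0 1a->1 1b->1

State merging on the prefix tree: take the shortest (then alphabetical) example prefix whose next move is undefined and point that move at state 0, else 1, else 2, ...; a target is out if some Accept/Reject pair would then sit in one state with the same input left (inseparable). If every existing state is out, open a new one.
a: 0a undefined. 0a->0: no, b/aaab meet in 0 with "b" left. Open state 1: 0a->1.
b: 0b undefined. 0b->0: ok.
aa: 1a undefined. 1a->0: no, bb/aa meet in 0. 1a->1: ok.
ab: 1b undefined. 1b->0: no, bb/abab meet in 0. 1b->1: ok.
All examples now run through 2 states with every (state, symbol) defined. Accept strings end in {0}, Reject strings end in {1}; accept={0}.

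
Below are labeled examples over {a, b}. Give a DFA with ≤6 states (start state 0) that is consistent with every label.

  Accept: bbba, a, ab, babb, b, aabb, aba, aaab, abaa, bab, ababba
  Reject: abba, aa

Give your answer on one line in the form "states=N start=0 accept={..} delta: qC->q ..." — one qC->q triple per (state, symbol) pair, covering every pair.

Grow the machine one transition at a time. Run the examples from 0; the earliest place one falls off (shortest prefix, ties alphabetical) gets sent to the lowest-numbered state that keeps every Accept/Reject pair distinguishable — a pair clashes when both reach the same state with identical unread suffix — and to a fresh state only if none does.
a: 0a undefined. 0a->0: no, a/aa meet in 0. Open state 1: 0a->1.
b: 0b undefined. 0b->0: ok.
aa: 1a undefined. 1a->0: no, b/aa meet in 0. 1a->1: no, bbba/aa meet in 1. Open state 2: 1a->2.
ab: 1b undefined. 1b->0: no, bbba/abba meet in 1. 1b->1: no, aba/abba meet in 2. 1b->2: no, ab/aa meet in 2. Open state 3: 1b->3.
aaa: 2a undefined. 2a->0: ok.
aab: 2b undefined. 2b->0: ok.
aba: 3a undefined. 3a->0: ok.
abb: 3b undefined. 3b->0: no, bbba/abba meet in 1. 3b->1: ok.
All examples now run through 4 states with every (state, symbol) defined. Accept strings end in {0,1,3}, Reject strings end in {2}; accept={0,1,3}.

states=4 start=0 accept={0,1,3} delta: 0a->1 0b->0 1a->2 1b->3 2a->0 2b->0 3a->0 3b->1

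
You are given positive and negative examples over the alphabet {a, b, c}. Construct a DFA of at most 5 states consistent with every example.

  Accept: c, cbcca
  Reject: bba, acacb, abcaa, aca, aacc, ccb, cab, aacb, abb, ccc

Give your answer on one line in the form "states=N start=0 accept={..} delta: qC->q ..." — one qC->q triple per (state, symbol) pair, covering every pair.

Fold the examples into a partial DFA from state 0: repeatedly fix the first undefined (state, symbol) met by the shortest-then-alphabetical prefix, trying targets in increasing order and rejecting any under which an Accept and a Reject string meet in one state with the same remainder; add a state when all current targets are rejected. Accepting states are where Accept strings end.
a: 0a undefined. 0a->0: ok.
b: 0b undefined. 0b->0: ok.
c: 0c undefined. 0c->0: no, c/bba meet in 0. Open state 1: 0c->1.
ca: 1a undefined. 1a->0: ok.
cb: 1b undefined. 1b->0: ok.
cc: 1c undefined. 1c->0: no, c/ccc meet in 1. 1c->1: no, c/aacc meet in 1. Open state 2: 1c->2.
ccb: 2b undefined. 2b->0: ok.
ccc: 2c undefined. 2c->0: ok.
cbcca: 2a undefined. 2a->0: no, cbcca/bba meet in 0. 2a->1: ok.
All examples now run through 3 states with every (state, symbol) defined. Accept strings end in {1}, Reject strings end in {0,2}; accept={1}.

states=3 start=0 accept={1} delta: 0a->0 0b->0 0c->1 1a->0 1b->0 1c->2 2a->1 2b->0 2c->0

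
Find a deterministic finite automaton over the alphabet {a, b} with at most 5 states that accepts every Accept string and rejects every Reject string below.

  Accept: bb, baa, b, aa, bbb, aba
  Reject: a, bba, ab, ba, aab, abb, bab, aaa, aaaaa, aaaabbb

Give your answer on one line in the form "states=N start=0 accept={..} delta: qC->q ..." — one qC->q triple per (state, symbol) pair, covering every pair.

Grow the machine one transition at a time. Run the examples from 0; the earliest place one falls off (shortest prefix, ties alphabetical) gets sent to the lowest-numbered state that keeps every Accept/Reject pair distinguishable — a pair clashes when both reach the same state with identical unread suffix — and to a fresh state only if none does.
a: 0a undefined. 0a->0: no, bb/abb meet in 0 with "bb" left. Open state 1: 0a->1.
b: 0b undefined. 0b->0: ok.
aa: 1a undefined. 1a->0: no, bb/aab meet in 0. 1a->1: no, baa/a meet in 1. Open state 2: 1a->2.
ab: 1b undefined. 1b->0: no, bb/ab meet in 0. 1b->1: ok.
aaa: 2a undefined. 2a->0: no, bb/aaa meet in 0. 2a->1: ok.
aab: 2b undefined. 2b->0: no, bb/aab meet in 0. 2b->1: ok.
All examples now run through 3 states with every (state, symbol) defined. Accept strings end in {0,2}, Reject strings end in {1}; accept={0,2}.

states=3 start=0 accept={0,2} delta: 0a->1 0b->0 1a->2 1b->1 2a->1 2b->1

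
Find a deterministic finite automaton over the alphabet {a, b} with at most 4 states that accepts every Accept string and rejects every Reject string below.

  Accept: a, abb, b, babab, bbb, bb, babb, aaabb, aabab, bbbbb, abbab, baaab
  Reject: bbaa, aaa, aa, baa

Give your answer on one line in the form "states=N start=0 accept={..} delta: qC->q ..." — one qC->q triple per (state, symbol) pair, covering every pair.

states=3 start=0 accept={0,1} delta: 0a->1 0b->0 1a->2 1b->0 2a->2 2b->0

Grow the machine one transition at a time. Run the examples from 0; the earliest place one falls off (shortest prefix, ties alphabetical) gets sent to the lowest-numbered state that keeps every Accept/Reject pair distinguishable — a pair clashes when both reach the same state with identical unread suffix — and to a fresh state only if none does.
a: 0a undefined. 0a->0: no, a/aaa meet in 0. Open state 1: 0a->1.
b: 0b undefined. 0b->0: ok.
aa: 1a undefined. 1a->0: no, a/aaa meet in 1. 1a->1: no, a/bbaa meet in 1. Open state 2: 1a->2.
ab: 1b undefined. 1b->0: ok.
aaa: 2a undefined. 2a->0: no, abb/aaa meet in 0. 2a->1: no, a/aaa meet in 1. 2a->2: ok.
aab: 2b undefined. 2b->0: ok.
All examples now run through 3 states with every (state, symbol) defined. Accept strings end in {0,1}, Reject strings end in {2}; accept={0,1}.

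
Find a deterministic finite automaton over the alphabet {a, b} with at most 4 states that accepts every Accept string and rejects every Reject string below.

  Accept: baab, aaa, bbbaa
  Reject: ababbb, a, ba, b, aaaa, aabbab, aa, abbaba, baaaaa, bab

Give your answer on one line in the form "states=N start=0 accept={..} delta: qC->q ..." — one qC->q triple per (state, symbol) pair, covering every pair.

states=4 start=0 accept={3} delta: 0a->1 0b->1 1a->2 1b->0 2a->3 2b->0 3a->0 3b->3

Fold the examples into a partial DFA from state 0: repeatedly fix the first undefined (state, symbol) met by the shortest-then-alphabetical prefix, trying targets in increasing order and rejecting any under which an Accept and a Reject string meet in one state with the same remainder; add a state when all current targets are rejected. Accepting states are where Accept strings end.
a: 0a undefined. 0a->0: no, aaa/a meet in 0. Open state 1: 0a->1.
b: 0b undefined. 0b->0: no, bbbaa/aa meet in 1 with "a" left. 0b->1: ok.
aa: 1a undefined. 1a->0: no, aaa/a meet in 1. 1a->1: no, baab/bab meet in 1 with "b" left. Open state 2: 1a->2.
ab: 1b undefined. 1b->0: ok.
aaa: 2a undefined. 2a->0: no, baab/a meet in 1. 2a->1: no, baab/ababbb meet in 0. 2a->2: no, baab/bab meet in 2 with "b" left. Open state 3: 2a->3.
aab: 2b undefined. 2b->0: ok.
aaaa: 3a undefined. 3a->0: ok.
baab: 3b undefined. 3b->0: no, baab/ababbb meet in 0. 3b->1: no, baab/a meet in 1. 3b->2: no, baab/ba meet in 2. 3b->3: ok.
All examples now run through 4 states with every (state, symbol) defined. Accept strings end in {3}, Reject strings end in {0,1,2}; accept={3}.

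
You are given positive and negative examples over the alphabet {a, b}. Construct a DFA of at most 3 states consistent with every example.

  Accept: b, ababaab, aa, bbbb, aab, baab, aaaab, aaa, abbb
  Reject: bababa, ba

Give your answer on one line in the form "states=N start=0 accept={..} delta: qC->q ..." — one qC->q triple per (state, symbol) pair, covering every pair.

State merging on the prefix tree: take the shortest (then alphabetical) example prefix whose next move is undefined and point that move at state 0, else 1, else 2, ...; a target is out if some Accept/Reject pair would then sit in one state with the same input left (inseparable). If every existing state is out, open a new one.
a: 0a undefined. 0a->0: ok.
b: 0b undefined. 0b->0: no, b/bababa meet in 0. Open state 1: 0b->1.
ba: 1a undefined. 1a->0: no, aa/bababa meet in 0. 1a->1: no, b/ba meet in 1. Open state 2: 1a->2.
bb: 1b undefined. 1b->0: ok.
baa: 2a undefined. 2a->0: ok.
bab: 2b undefined. 2b->0: ok.
All examples now run through 3 states with every (state, symbol) defined. Accept strings end in {0,1}, Reject strings end in {2}; accept={0,1}.

states=3 start=0 accept={0,1} delta: 0a->0 0b->1 1a->2 1b->0 2a->0 2b->0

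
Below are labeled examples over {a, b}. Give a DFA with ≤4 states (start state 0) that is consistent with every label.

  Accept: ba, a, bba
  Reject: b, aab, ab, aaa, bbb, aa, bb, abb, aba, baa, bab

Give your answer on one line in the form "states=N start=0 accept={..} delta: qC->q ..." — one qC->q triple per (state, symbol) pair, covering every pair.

Grow the machine one transition at a time. Run the examples from 0; the earliest place one falls off (shortest prefix, ties alphabetical) gets sent to the lowest-numbered state that keeps every Accept/Reject pair distinguishable — a pair clashes when both reach the same state with identical unread suffix — and to a fresh state only if none does.
a: 0a undefined. 0a->0: no, ba/aba meet in 0 with "ba" left. Open state 1: 0a->1.
b: 0b undefined. 0b->0: ok.
aa: 1a undefined. 1a->0: no, ba/aaa meet in 1. 1a->1: no, ba/aaa meet in 1. Open state 2: 1a->2.
ab: 1b undefined. 1b->0: no, ba/aba meet in 1. 1b->1: no, ba/ab meet in 1. 1b->2: ok.
aaa: 2a undefined. 2a->0: ok.
aab: 2b undefined. 2b->0: ok.
All examples now run through 3 states with every (state, symbol) defined. Accept strings end in {1}, Reject strings end in {0,2}; accept={1}.

states=3 start=0 accept={1} delta: 0a->1 0b->0 1a->2 1b->2 2a->0 2b->0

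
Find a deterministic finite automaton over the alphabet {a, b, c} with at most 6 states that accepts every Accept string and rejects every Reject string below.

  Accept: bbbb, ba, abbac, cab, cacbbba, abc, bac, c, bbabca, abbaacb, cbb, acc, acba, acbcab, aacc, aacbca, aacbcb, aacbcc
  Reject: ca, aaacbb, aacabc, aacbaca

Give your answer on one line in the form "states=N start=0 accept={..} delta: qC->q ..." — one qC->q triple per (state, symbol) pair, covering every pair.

states=6 start=0 accept={0,1,3,4} delta: 0a->1 0b->0 0c->1 1a->2 1b->1 1c->0 2a->2 2b->0 2c->3 3a->3 3b->4 3c->0 4a->0 4b->2 4c->5 5a->0 5b->0 5c->0

State merging on the prefix tree: take the shortest (then alphabetical) example prefix whose next move is undefined and point that move at state 0, else 1, else 2, ...; a target is out if some Accept/Reject pair would then sit in one state with the same input left (inseparable). If every existing state is out, open a new one.
a: 0a undefined. 0a->0: no, cbb/aaacbb meet in 0 with "cbb" left. Open state 1: 0a->1.
b: 0b undefined. 0b->0: ok.
c: 0c undefined. 0c->0: no, ba/ca meet in 1. 0c->1: ok.
aa: 1a undefined. 1a->0: no, bbbb/ca meet in 0. 1a->1: no, ba/ca meet in 1. Open state 2: 1a->2.
ab: 1b undefined. 1b->0: no, bbabca/ca meet in 2. 1b->1: ok.
ac: 1c undefined. 1c->0: ok.
aaa: 2a undefined. 2a->0: no, ba/aaacbb meet in 1. 2a->1: no, bbbb/aaacbb meet in 0. 2a->2: ok.
aac: 2c undefined. 2c->0: no, bbbb/aaacbb meet in 0. 2c->1: no, ba/aaacbb meet in 1. 2c->2: no, abbac/ca meet in 2. Open state 3: 2c->3.
cab: 2b undefined. 2b->0: ok.
aaca: 3a undefined. 3a->0: no, ba/aacabc meet in 1. 3a->1: no, bbbb/aacabc meet in 0. 3a->2: no, ba/aacabc meet in 1. 3a->3: ok.
aacb: 3b undefined. 3b->0: no, bbbb/aaacbb meet in 0. 3b->1: no, bbbb/aacabc meet in 0. 3b->2: no, bbbb/aaacbb meet in 0. 3b->3: no, abbac/aaacbb meet in 3. Open state 4: 3b->4.
aacc: 3c undefined. 3c->0: ok.
aacba: 4a undefined. 4a->0: ok.
aacbc: 4c undefined. 4c->0: no, bbbb/aacabc meet in 0. 4c->1: no, ba/aacabc meet in 1. 4c->2: no, aacbca/ca meet in 2. 4c->3: no, abbac/aacabc meet in 3. 4c->4: no, abbaacb/aacabc meet in 4. Open state 5: 4c->5.
cacbb: 4b undefined. 4b->0: no, bbbb/aaacbb meet in 0. 4b->1: no, ba/aaacbb meet in 1. 4b->2: ok.
aacbca: 5a undefined. 5a->0: ok.
aacbcb: 5b undefined. 5b->0: ok.
aacbcc: 5c undefined. 5c->0: ok.
All examples now run through 6 states with every (state, symbol) defined. Accept strings end in {0,1,3,4}, Reject strings end in {2,5}; accept={0,1,3,4}.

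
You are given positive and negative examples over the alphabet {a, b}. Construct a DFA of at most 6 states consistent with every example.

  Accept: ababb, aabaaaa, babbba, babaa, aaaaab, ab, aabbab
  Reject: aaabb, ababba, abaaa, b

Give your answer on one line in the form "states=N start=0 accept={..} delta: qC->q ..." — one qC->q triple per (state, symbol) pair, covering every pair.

states=4 start=0 accept={1,2} delta: 0a->1 0b->0 1a->1 1b->2 2a->3 2b->0 3a->2 3b->1

State merging on the prefix tree: take the shortest (then alphabetical) example prefix whose next move is undefined and point that move at state 0, else 1, else 2, ...; a target is out if some Accept/Reject pair would then sit in one state with the same input left (inseparable). If every existing state is out, open a new one.
a: 0a undefined. 0a->0: no, aaaaab/b meet in 0 with "b" left. Open state 1: 0a->1.
b: 0b undefined. 0b->0: ok.
aa: 1a undefined. 1a->0: no, aabaaaa/b meet in 0. 1a->1: ok.
ab: 1b undefined. 1b->0: no, ababb/aaabb meet in 0. 1b->1: no, ababb/aaabb meet in 1. Open state 2: 1b->2.
aba: 2a undefined. 2a->0: no, ababb/b meet in 0. 2a->1: no, ababb/aaabb meet in 2 with "b" left. 2a->2: no, aabaaaa/abaaa meet in 2. Open state 3: 2a->3.
aabb: 2b undefined. 2b->0: ok.
abaa: 3a undefined. 3a->0: no, aabaaaa/abaaa meet in 1. 3a->1: no, aabaaaa/abaaa meet in 1. 3a->2: ok.
abab: 3b undefined. 3b->0: no, ababb/aaabb meet in 0. 3b->1: ok.
All examples now run through 4 states with every (state, symbol) defined. Accept strings end in {1,2}, Reject strings end in {0,3}; accept={1,2}.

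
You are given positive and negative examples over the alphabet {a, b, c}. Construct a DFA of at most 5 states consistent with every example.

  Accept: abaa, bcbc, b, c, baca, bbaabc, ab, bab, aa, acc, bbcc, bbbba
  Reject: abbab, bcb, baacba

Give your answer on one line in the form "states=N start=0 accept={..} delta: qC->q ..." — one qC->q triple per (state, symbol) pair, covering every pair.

State merging on the prefix tree: take the shortest (then alphabetical) example prefix whose next move is undefined and point that move at state 0, else 1, else 2, ...; a target is out if some Accept/Reject pair would then sit in one state with the same input left (inseparable). If every existing state is out, open a new one.
a: 0a undefined. 0a->0: ok.
b: 0b undefined. 0b->0: no, abaa/abbab meet in 0. Open state 1: 0b->1.
c: 0c undefined. 0c->0: ok.
ba: 1a undefined. 1a->0: no, abaa/baacba meet in 0. 1a->1: ok.
bb: 1b undefined. 1b->0: no, abaa/abbab meet in 1. 1b->1: no, abaa/abbab meet in 1. Open state 2: 1b->2.
bc: 1c undefined. 1c->0: no, abaa/bcb meet in 1. 1c->1: no, bab/bcb meet in 2. 1c->2: ok.
bba: 2a undefined. 2a->0: no, abaa/abbab meet in 1. 2a->1: no, bab/abbab meet in 2. 2a->2: ok.
bbb: 2b undefined. 2b->0: no, bcbc/abbab meet in 0. 2b->1: no, abaa/abbab meet in 1. 2b->2: no, baca/abbab meet in 2. Open state 3: 2b->3.
bbc: 2c undefined. 2c->0: ok.
bbbb: 3b undefined. 3b->0: ok.
bcbc: 3c undefined. 3c->0: ok.
baacba: 3a undefined. 3a->0: no, bcbc/baacba meet in 0. 3a->1: no, abaa/baacba meet in 1. 3a->2: no, baca/baacba meet in 2. 3a->3: ok.
All examples now run through 4 states with every (state, symbol) defined. Accept strings end in {0,1,2}, Reject strings end in {3}; accept={0,1,2}.

states=4 start=0 accept={0,1,2} delta: 0a->0 0b->1 0c->0 1a->1 1b->2 1c->2 2a->2 2b->3 2c->0 3a->3 3b->0 3c->0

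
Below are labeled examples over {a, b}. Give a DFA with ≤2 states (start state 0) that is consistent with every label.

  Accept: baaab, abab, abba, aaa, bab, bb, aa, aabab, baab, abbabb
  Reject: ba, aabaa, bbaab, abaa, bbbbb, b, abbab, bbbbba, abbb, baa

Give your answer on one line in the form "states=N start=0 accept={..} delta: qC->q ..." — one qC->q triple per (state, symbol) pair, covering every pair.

states=2 start=0 accept={0} delta: 0a->0 0b->1 1a->1 1b->0

Fold the examples into a partial DFA from state 0: repeatedly fix the first undefined (state, symbol) met by the shortest-then-alphabetical prefix, trying targets in increasing order and rejecting any under which an Accept and a Reject string meet in one state with the same remainder; add a state when all current targets are rejected. Accepting states are where Accept strings end.
a: 0a undefined. 0a->0: ok.
b: 0b undefined. 0b->0: no, baaab/ba meet in 0. Open state 1: 0b->1.
ba: 1a undefined. 1a->0: no, baaab/b meet in 1. 1a->1: ok.
bb: 1b undefined. 1b->0: ok.
All examples now run through 2 states with every (state, symbol) defined. Accept strings end in {0}, Reject strings end in {1}; accept={0}.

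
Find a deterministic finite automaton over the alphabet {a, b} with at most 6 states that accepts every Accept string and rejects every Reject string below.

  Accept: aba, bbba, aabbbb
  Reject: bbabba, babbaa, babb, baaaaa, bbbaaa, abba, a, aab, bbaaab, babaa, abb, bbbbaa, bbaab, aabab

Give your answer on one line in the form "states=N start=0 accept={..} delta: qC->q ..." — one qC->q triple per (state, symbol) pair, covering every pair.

State merging on the prefix tree: take the shortest (then alphabetical) example prefix whose next move is undefined and point that move at state 0, else 1, else 2, ...; a target is out if some Accept/Reject pair would then sit in one state with the same input left (inseparable). If every existing state is out, open a new one.
a: 0a undefined. 0a->0: ok.
b: 0b undefined. 0b->0: no, aba/bbabba meet in 0. Open state 1: 0b->1.
ba: 1a undefined. 1a->0: no, aba/baaaaa meet in 0. 1a->1: no, aba/baaaaa meet in 1. Open state 2: 1a->2.
bb: 1b undefined. 1b->0: no, aabbbb/bbabba meet in 0. 1b->1: no, aba/abba meet in 2. 1b->2: no, aba/abb meet in 2. Open state 3: 1b->3.
baa: 2a undefined. 2a->0: ok.
bab: 2b undefined. 2b->0: ok.
bba: 3a undefined. 3a->0: ok.
bbb: 3b undefined. 3b->0: no, bbba/bbabba meet in 0. 3b->1: no, aabbbb/abb meet in 3. 3b->2: no, bbba/bbabba meet in 0. 3b->3: no, bbba/bbabba meet in 0. Open state 4: 3b->4.
bbba: 4a undefined. 4a->0: no, bbba/bbabba meet in 0. 4a->1: no, bbba/babb meet in 1. 4a->2: ok.
bbbb: 4b undefined. 4b->0: no, aabbbb/bbabba meet in 0. 4b->1: no, aabbbb/babb meet in 1. 4b->2: ok.
All examples now run through 5 states with every (state, symbol) defined. Accept strings end in {2}, Reject strings end in {0,1,3}; accept={2}.

states=5 start=0 accept={2} delta: 0a->0 0b->1 1a->2 1b->3 2a->0 2b->0 3a->0 3b->4 4a->2 4b->2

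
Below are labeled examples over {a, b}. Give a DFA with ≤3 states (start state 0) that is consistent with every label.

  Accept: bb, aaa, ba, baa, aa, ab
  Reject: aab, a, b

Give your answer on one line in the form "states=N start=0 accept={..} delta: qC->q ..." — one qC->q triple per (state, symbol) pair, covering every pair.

states=3 start=0 accept={0,2} delta: 0a->1 0b->1 1a->2 1b->0 2a->0 2b->1

Grow the machine one transition at a time. Run the examples from 0; the earliest place one falls off (shortest prefix, ties alphabetical) gets sent to the lowest-numbered state that keeps every Accept/Reject pair distinguishable — a pair clashes when both reach the same state with identical unread suffix — and to a fresh state only if none does.
a: 0a undefined. 0a->0: no, aaa/a meet in 0. Open state 1: 0a->1.
b: 0b undefined. 0b->0: no, bb/b meet in 0. 0b->1: ok.
aa: 1a undefined. 1a->0: no, aaa/aab meet in 1. 1a->1: no, bb/aab meet in 1 with "b" left. Open state 2: 1a->2.
ab: 1b undefined. 1b->0: ok.
aaa: 2a undefined. 2a->0: ok.
aab: 2b undefined. 2b->0: no, bb/aab meet in 0. 2b->1: ok.
All examples now run through 3 states with every (state, symbol) defined. Accept strings end in {0,2}, Reject strings end in {1}; accept={0,2}.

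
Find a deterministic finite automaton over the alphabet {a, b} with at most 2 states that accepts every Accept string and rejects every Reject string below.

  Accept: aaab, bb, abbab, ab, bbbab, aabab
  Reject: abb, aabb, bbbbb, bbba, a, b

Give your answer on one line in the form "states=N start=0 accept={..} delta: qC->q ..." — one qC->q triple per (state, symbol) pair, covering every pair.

states=2 start=0 accept={0} delta: 0a->1 0b->1 1a->1 1b->0

Grow the machine one transition at a time. Run the examples from 0; the earliest place one falls off (shortest prefix, ties alphabetical) gets sent to the lowest-numbered state that keeps every Accept/Reject pair distinguishable — a pair clashes when both reach the same state with identical unread suffix — and to a fresh state only if none does.
a: 0a undefined. 0a->0: no, aaab/b meet in 0 with "b" left. Open state 1: 0a->1.
b: 0b undefined. 0b->0: no, bb/bbbbb meet in 0. 0b->1: ok.
aa: 1a undefined. 1a->0: no, aaab/aabb meet in 1 with "b" left. 1a->1: ok.
ab: 1b undefined. 1b->0: ok.
All examples now run through 2 states with every (state, symbol) defined. Accept strings end in {0}, Reject strings end in {1}; accept={0}.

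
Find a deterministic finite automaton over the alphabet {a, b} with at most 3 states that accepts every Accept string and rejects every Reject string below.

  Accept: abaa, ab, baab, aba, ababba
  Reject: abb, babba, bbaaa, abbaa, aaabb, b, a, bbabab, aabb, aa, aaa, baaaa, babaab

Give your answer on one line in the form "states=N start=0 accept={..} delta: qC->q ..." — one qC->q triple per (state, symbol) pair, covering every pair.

states=3 start=0 accept={2} delta: 0a->1 0b->0 1a->1 1b->2 2a->2 2b->1

Fold the examples into a partial DFA from state 0: repeatedly fix the first undefined (state, symbol) met by the shortest-then-alphabetical prefix, trying targets in increasing order and rejecting any under which an Accept and a Reject string meet in one state with the same remainder; add a state when all current targets are rejected. Accepting states are where Accept strings end.
a: 0a undefined. 0a->0: no, ab/b meet in 0 with "b" left. Open state 1: 0a->1.
b: 0b undefined. 0b->0: ok.
aa: 1a undefined. 1a->0: no, baab/b meet in 0. 1a->1: ok.
ab: 1b undefined. 1b->0: no, abaa/babba meet in 1. 1b->1: no, abaa/abb meet in 1. Open state 2: 1b->2.
aba: 2a undefined. 2a->0: no, abaa/bbaaa meet in 1. 2a->1: no, abaa/bbaaa meet in 1. 2a->2: ok.
abb: 2b undefined. 2b->0: no, ababba/babba meet in 1. 2b->1: ok.
All examples now run through 3 states with every (state, symbol) defined. Accept strings end in {2}, Reject strings end in {0,1}; accept={2}.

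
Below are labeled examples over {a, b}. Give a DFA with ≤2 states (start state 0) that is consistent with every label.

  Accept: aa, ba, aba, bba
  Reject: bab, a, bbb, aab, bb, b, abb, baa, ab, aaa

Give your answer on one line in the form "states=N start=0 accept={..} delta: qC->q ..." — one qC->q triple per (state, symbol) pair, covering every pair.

Grow the machine one transition at a time. Run the examples from 0; the earliest place one falls off (shortest prefix, ties alphabetical) gets sent to the lowest-numbered state that keeps every Accept/Reject pair distinguishable — a pair clashes when both reach the same state with identical unread suffix — and to a fresh state only if none does.
a: 0a undefined. 0a->0: no, aa/a meet in 0. Open state 1: 0a->1.
b: 0b undefined. 0b->0: no, aa/baa meet in 1 with "a" left. 0b->1: ok.
aa: 1a undefined. 1a->0: ok.
ab: 1b undefined. 1b->0: no, aa/bb meet in 0. 1b->1: ok.
All examples now run through 2 states with every (state, symbol) defined. Accept strings end in {0}, Reject strings end in {1}; accept={0}.

states=2 start=0 accept={0} delta: 0a->1 0b->1 1a->0 1b->1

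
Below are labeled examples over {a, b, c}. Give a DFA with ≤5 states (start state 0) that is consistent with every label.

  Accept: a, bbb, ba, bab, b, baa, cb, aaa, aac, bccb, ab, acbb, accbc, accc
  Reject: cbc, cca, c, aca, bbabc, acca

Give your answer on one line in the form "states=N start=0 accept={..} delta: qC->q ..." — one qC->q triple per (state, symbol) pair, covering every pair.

Fold the examples into a partial DFA from state 0: repeatedly fix the first undefined (state, symbol) met by the shortest-then-alphabetical prefix, trying targets in increasing order and rejecting any under which an Accept and a Reject string meet in one state with the same remainder; add a state when all current targets are rejected. Accepting states are where Accept strings end.
a: 0a undefined. 0a->0: no, aac/c meet in 0 with "c" left. Open state 1: 0a->1.
b: 0b undefined. 0b->0: ok.
c: 0c undefined. 0c->0: no, a/cca meet in 1. 0c->1: no, a/c meet in 1. Open state 2: 0c->2.
aa: 1a undefined. 1a->0: no, aac/c meet in 2. 1a->1: ok.
ab: 1b undefined. 1b->0: ok.
ac: 1c undefined. 1c->0: no, a/aca meet in 1. 1c->1: no, a/aca meet in 1. 1c->2: no, aac/c meet in 2. Open state 3: 1c->3.
cb: 2b undefined. 2b->0: ok.
cc: 2c undefined. 2c->0: no, a/cca meet in 1. 2c->1: no, a/cca meet in 1. 2c->2: ok.
aca: 3a undefined. 3a->0: no, bbb/aca meet in 0. 3a->1: no, a/aca meet in 1. 3a->2: ok.
acb: 3b undefined. 3b->0: ok.
acc: 3c undefined. 3c->0: no, a/acca meet in 1. 3c->1: no, a/acca meet in 1. 3c->2: no, accbc/cbc meet in 2. 3c->3: no, accbc/cbc meet in 2. Open state 4: 3c->4.
cca: 2a undefined. 2a->0: no, bbb/cca meet in 0. 2a->1: no, a/cca meet in 1. 2a->2: ok.
acca: 4a undefined. 4a->0: no, bbb/acca meet in 0. 4a->1: no, a/acca meet in 1. 4a->2: ok.
accb: 4b undefined. 4b->0: no, accbc/cbc meet in 2. 4b->1: ok.
accc: 4c undefined. 4c->0: ok.
All examples now run through 5 states with every (state, symbol) defined. Accept strings end in {0,1,3}, Reject strings end in {2}; accept={0,1,3}.

states=5 start=0 accept={0,1,3} delta: 0a->1 0b->0 0c->2 1a->1 1b->0 1c->3 2a->2 2b->0 2c->2 3a->2 3b->0 3c->4 4a->2 4b->1 4c->0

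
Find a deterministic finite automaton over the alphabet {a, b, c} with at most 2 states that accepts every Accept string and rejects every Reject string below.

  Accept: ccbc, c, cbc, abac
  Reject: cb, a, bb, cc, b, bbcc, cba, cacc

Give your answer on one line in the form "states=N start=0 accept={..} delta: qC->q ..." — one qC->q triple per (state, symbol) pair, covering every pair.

states=2 start=0 accept={1} delta: 0a->0 0b->0 0c->1 1a->0 1b->0 1c->0

Grow the machine one transition at a time. Run the examples from 0; the earliest place one falls off (shortest prefix, ties alphabetical) gets sent to the lowest-numbered state that keeps every Accept/Reject pair distinguishable — a pair clashes when both reach the same state with identical unread suffix — and to a fresh state only if none does.
a: 0a undefined. 0a->0: ok.
b: 0b undefined. 0b->0: ok.
c: 0c undefined. 0c->0: no, ccbc/cb meet in 0. Open state 1: 0c->1.
ca: 1a undefined. 1a->0: ok.
cb: 1b undefined. 1b->0: ok.
cc: 1c undefined. 1c->0: ok.
All examples now run through 2 states with every (state, symbol) defined. Accept strings end in {1}, Reject strings end in {0}; accept={1}.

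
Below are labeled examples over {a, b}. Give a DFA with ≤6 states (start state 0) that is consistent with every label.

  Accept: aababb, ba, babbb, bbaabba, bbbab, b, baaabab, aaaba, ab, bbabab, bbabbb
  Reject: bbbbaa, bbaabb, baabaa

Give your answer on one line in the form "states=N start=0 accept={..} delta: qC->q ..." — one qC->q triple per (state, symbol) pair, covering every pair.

states=6 start=0 accept={0,1,2,4} delta: 0a->0 0b->1 1a->1 1b->2 2a->3 2b->1 3a->3 3b->4 4a->0 4b->5 5a->0 5b->0

Fold the examples into a partial DFA from state 0: repeatedly fix the first undefined (state, symbol) met by the shortest-then-alphabetical prefix, trying targets in increasing order and rejecting any under which an Accept and a Reject string meet in one state with the same remainder; add a state when all current targets are rejected. Accepting states are where Accept strings end.
a: 0a undefined. 0a->0: ok.
b: 0b undefined. 0b->0: no, aababb/bbbbaa meet in 0. Open state 1: 0b->1.
ba: 1a undefined. 1a->0: no, ba/baabaa meet in 0. 1a->1: ok.
bb: 1b undefined. 1b->0: no, babbb/bbbbaa meet in 0. 1b->1: no, aababb/bbbbaa meet in 1. Open state 2: 1b->2.
bba: 2a undefined. 2a->0: no, bbaabba/baabaa meet in 0. 2a->1: no, aababb/bbaabb meet in 2 with "b" left. 2a->2: no, babbb/bbaabb meet in 2 with "bb" left. Open state 3: 2a->3.
bbb: 2b undefined. 2b->0: no, ba/bbbbaa meet in 1. 2b->1: ok.
bbaa: 3a undefined. 3a->0: no, babbb/bbaabb meet in 2. 3a->1: no, aababb/bbbbaa meet in 1. 3a->2: no, babbb/bbbbaa meet in 2. 3a->3: ok.
bbab: 3b undefined. 3b->0: no, aababb/bbaabb meet in 1. 3b->1: no, babbb/bbaabb meet in 2. 3b->2: no, aababb/bbaabb meet in 1. 3b->3: no, bbaabba/bbbbaa meet in 3. Open state 4: 3b->4.
bbaba: 4a undefined. 4a->0: ok.
bbabb: 4b undefined. 4b->0: no, bbaabba/bbaabb meet in 0. 4b->1: no, aababb/bbaabb meet in 1. 4b->2: no, babbb/bbaabb meet in 2. 4b->3: no, bbaabba/bbbbaa meet in 3. 4b->4: no, baaabab/bbaabb meet in 4. Open state 5: 4b->5.
bbabbb: 5b undefined. 5b->0: ok.
bbaabba: 5a undefined. 5a->0: ok.
All examples now run through 6 states with every (state, symbol) defined. Accept strings end in {0,1,2,4}, Reject strings end in {3,5}; accept={0,1,2,4}.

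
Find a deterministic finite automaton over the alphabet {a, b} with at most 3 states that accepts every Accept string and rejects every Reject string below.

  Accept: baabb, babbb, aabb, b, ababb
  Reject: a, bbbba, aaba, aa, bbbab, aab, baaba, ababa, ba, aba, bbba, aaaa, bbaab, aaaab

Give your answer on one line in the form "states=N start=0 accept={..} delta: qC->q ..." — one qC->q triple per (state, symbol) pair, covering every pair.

states=3 start=0 accept={0} delta: 0a->1 0b->0 1a->1 1b->2 2a->1 2b->0

State merging on the prefix tree: take the shortest (then alphabetical) example prefix whose next move is undefined and point that move at state 0, else 1, else 2, ...; a target is out if some Accept/Reject pair would then sit in one state with the same input left (inseparable). If every existing state is out, open a new one.
a: 0a undefined. 0a->0: no, b/aab meet in 0 with "b" left. Open state 1: 0a->1.
b: 0b undefined. 0b->0: ok.
aa: 1a undefined. 1a->0: no, baabb/aa meet in 0. 1a->1: ok.
ab: 1b undefined. 1b->0: no, baabb/bbbab meet in 0. 1b->1: no, baabb/a meet in 1. Open state 2: 1b->2.
aba: 2a undefined. 2a->0: no, b/aaba meet in 0. 2a->1: ok.
aabb: 2b undefined. 2b->0: ok.
All examples now run through 3 states with every (state, symbol) defined. Accept strings end in {0}, Reject strings end in {1,2}; accept={0}.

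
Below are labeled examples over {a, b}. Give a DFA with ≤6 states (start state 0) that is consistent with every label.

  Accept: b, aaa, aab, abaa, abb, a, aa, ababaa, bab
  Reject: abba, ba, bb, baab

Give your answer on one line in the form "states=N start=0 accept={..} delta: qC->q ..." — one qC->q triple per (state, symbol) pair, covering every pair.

states=4 start=0 accept={0,1,2} delta: 0a->1 0b->2 1a->0 1b->0 2a->3 2b->3 3a->2 3b->0

Fold the examples into a partial DFA from state 0: repeatedly fix the first undefined (state, symbol) met by the shortest-then-alphabetical prefix, trying targets in increasing order and rejecting any under which an Accept and a Reject string meet in one state with the same remainder; add a state when all current targets are rejected. Accepting states are where Accept strings end.
a: 0a undefined. 0a->0: no, abb/bb meet in 0 with "bb" left. Open state 1: 0a->1.
b: 0b undefined. 0b->0: no, b/bb meet in 0. 0b->1: no, aa/ba meet in 1 with "a" left. Open state 2: 0b->2.
aa: 1a undefined. 1a->0: ok.
ab: 1b undefined. 1b->0: ok.
ba: 2a undefined. 2a->0: no, abaa/abba meet in 0. 2a->1: no, b/baab meet in 2. 2a->2: no, b/abba meet in 2. Open state 3: 2a->3.
bb: 2b undefined. 2b->0: no, abaa/bb meet in 0. 2b->1: no, aaa/bb meet in 1. 2b->2: no, b/bb meet in 2. 2b->3: ok.
baa: 3a undefined. 3a->0: no, b/baab meet in 2. 3a->1: no, abaa/baab meet in 0. 3a->2: ok.
bab: 3b undefined. 3b->0: ok.
All examples now run through 4 states with every (state, symbol) defined. Accept strings end in {0,1,2}, Reject strings end in {3}; accept={0,1,2}.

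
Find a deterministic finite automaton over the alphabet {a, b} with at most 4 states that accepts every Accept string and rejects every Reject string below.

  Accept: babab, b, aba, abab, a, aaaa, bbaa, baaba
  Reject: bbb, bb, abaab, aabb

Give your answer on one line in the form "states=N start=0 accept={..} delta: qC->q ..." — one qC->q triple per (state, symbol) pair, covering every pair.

Grow the machine one transition at a time. Run the examples from 0; the earliest place one falls off (shortest prefix, ties alphabetical) gets sent to the lowest-numbered state that keeps every Accept/Reject pair distinguishable — a pair clashes when both reach the same state with identical unread suffix — and to a fresh state only if none does.
a: 0a undefined. 0a->0: ok.
b: 0b undefined. 0b->0: no, babab/bbb meet in 0. Open state 1: 0b->1.
ba: 1a undefined. 1a->0: no, babab/abaab meet in 1. 1a->1: no, abab/bb meet in 1 with "b" left. Open state 2: 1a->2.
bb: 1b undefined. 1b->0: no, b/bbb meet in 1. 1b->1: no, b/bbb meet in 1. 1b->2: no, aba/bb meet in 2. Open state 3: 1b->3.
baa: 2a undefined. 2a->0: no, b/abaab meet in 1. 2a->1: ok.
bab: 2b undefined. 2b->0: ok.
bba: 3a undefined. 3a->0: ok.
bbb: 3b undefined. 3b->0: no, abab/bbb meet in 0. 3b->1: no, babab/bbb meet in 1. 3b->2: no, aba/bbb meet in 2. 3b->3: ok.
All examples now run through 4 states with every (state, symbol) defined. Accept strings end in {0,1,2}, Reject strings end in {3}; accept={0,1,2}.

states=4 start=0 accept={0,1,2} delta: 0a->0 0b->1 1a->2 1b->3 2a->1 2b->0 3a->0 3b->3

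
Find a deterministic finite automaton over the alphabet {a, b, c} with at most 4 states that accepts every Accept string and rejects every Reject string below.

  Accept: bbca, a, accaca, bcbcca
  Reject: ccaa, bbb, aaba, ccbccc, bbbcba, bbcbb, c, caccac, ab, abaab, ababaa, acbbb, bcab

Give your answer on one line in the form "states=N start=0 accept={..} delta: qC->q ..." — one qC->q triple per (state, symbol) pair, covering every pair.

states=4 start=0 accept={0,3} delta: 0a->0 0b->1 0c->1 1a->1 1b->1 1c->2 2a->3 2b->1 2c->0 3a->1 3b->1 3c->0

Fold the examples into a partial DFA from state 0: repeatedly fix the first undefined (state, symbol) met by the shortest-then-alphabetical prefix, trying targets in increasing order and rejecting any under which an Accept and a Reject string meet in one state with the same remainder; add a state when all current targets are rejected. Accepting states are where Accept strings end.
a: 0a undefined. 0a->0: ok.
b: 0b undefined. 0b->0: no, a/bbb meet in 0. Open state 1: 0b->1.
c: 0c undefined. 0c->0: no, a/ccaa meet in 0. 0c->1: ok.
bb: 1b undefined. 1b->0: no, bbca/aaba meet in 1 with "a" left. 1b->1: ok.
bc: 1c undefined. 1c->0: no, bbca/ccaa meet in 0. 1c->1: no, bbca/aaba meet in 1 with "a" left. Open state 2: 1c->2.
ca: 1a undefined. 1a->0: no, a/aaba meet in 0. 1a->1: ok.
bca: 2a undefined. 2a->0: no, bbca/ccaa meet in 0. 2a->1: no, bbca/ccaa meet in 1. 2a->2: no, bbca/ccaa meet in 2. Open state 3: 2a->3.
bcb: 2b undefined. 2b->0: no, a/bbbcba meet in 0. 2b->1: ok.
bcab: 3b undefined. 3b->0: no, a/bcab meet in 0. 3b->1: ok.
cacc: 2c undefined. 2c->0: ok.
ccaa: 3a undefined. 3a->0: no, a/ccaa meet in 0. 3a->1: ok.
accac: 3c undefined. 3c->0: ok.
All examples now run through 4 states with every (state, symbol) defined. Accept strings end in {0,3}, Reject strings end in {1}; accept={0,3}.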